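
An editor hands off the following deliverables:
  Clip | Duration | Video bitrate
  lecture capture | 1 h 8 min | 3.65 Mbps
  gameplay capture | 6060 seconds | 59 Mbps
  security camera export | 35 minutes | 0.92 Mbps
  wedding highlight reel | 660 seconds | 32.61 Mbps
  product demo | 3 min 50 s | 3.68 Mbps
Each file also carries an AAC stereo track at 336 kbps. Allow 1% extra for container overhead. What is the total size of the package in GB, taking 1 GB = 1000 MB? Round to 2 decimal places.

50.64 GB

Audio: 336 kbps = 0.336 Mbps.
lecture capture: 3.986 Mbps × 4080 s × 1.01 = 16425.5 Mb
gameplay capture: 59.336 Mbps × 6060 s × 1.01 = 363171.9 Mb
security camera export: 1.256 Mbps × 2100 s × 1.01 = 2664.0 Mb
wedding highlight reel: 32.946 Mbps × 660 s × 1.01 = 21961.8 Mb
product demo: 4.016 Mbps × 230 s × 1.01 = 932.9 Mb
Total: 405156.1 Mb = 50644.5 MB.
= 50.64 GB.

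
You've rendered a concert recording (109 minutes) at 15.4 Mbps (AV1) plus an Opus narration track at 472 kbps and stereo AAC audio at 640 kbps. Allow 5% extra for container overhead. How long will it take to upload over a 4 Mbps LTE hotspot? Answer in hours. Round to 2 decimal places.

109 min = 6540 s
Audio total: 472 + 640 = 1112 kbps = 1.112 Mbps.
Total bitrate: 16.512 Mbps.
File: 16.512 Mbps × 6540 s = 107988.5 Mb.
With 5% container overhead: ×1.05. → 113387.9 Mb.
At 4 Mbps: 113387.9 / 4 = 28347.0 s ≈ 7.87 hours.

7.87 hours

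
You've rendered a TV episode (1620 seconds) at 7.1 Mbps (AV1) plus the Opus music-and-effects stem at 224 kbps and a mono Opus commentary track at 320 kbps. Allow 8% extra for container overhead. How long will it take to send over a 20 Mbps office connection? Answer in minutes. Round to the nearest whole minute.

Audio total: 224 + 320 = 544 kbps = 0.544 Mbps.
Total bitrate: 7.644 Mbps.
File: 7.644 Mbps × 1620 s = 12383.3 Mb.
With 8% container overhead: ×1.08. → 13373.9 Mb.
At 20 Mbps: 13373.9 / 20 = 668.7 s ≈ 11.1 minutes.

11 minutes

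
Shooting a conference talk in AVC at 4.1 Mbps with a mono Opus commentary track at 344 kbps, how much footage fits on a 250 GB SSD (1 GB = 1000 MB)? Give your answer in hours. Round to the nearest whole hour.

Audio: 344 kbps = 0.344 Mbps.
Total bitrate: 4.1 + 0.344 = 4.444 Mbps.
Capacity: 250 GB = 2,000,000 Mb.
Recording time: 2,000,000 / 4.444 = 450,045 s ≈ 125 hours.

125 hours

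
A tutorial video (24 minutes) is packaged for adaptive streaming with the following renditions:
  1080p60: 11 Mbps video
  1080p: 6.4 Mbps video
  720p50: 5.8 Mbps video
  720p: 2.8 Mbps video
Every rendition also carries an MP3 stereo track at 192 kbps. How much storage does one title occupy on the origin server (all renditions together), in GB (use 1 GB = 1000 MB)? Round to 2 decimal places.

4.82 GB

24 min = 1440 s
Audio: 192 kbps = 0.192 Mbps.
Sum of rendition bitrates: (11+0.192) + (6.4+0.192) + (5.8+0.192) + (2.8+0.192) = 26.768 Mbps.
× 1440 s = 38,546 Mb = 4,818 MB = 4.818 GB.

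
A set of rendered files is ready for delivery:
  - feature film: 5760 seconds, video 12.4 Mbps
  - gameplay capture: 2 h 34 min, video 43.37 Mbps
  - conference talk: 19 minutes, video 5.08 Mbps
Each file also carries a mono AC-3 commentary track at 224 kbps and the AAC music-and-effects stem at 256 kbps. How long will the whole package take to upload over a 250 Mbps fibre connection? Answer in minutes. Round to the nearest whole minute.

Audio total: 224 + 256 = 480 kbps = 0.480 Mbps.
feature film: 12.880 Mbps × 5760 s = 74188.8 Mb
gameplay capture: 43.850 Mbps × 9240 s = 405174.0 Mb
conference talk: 5.560 Mbps × 1140 s = 6338.4 Mb
Total: 485701.2 Mb = 60712.7 MB.
At 250 Mbps: 485701.2 / 250 = 1943 s ≈ 32.4 minutes.

32 minutes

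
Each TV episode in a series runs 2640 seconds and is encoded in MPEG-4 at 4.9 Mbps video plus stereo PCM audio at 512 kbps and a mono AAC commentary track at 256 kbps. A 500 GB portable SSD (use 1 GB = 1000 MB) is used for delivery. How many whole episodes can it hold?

Audio total: 512 + 256 = 768 kbps = 0.768 Mbps.
Total bitrate: 5.668 Mbps.
Per item: 5.668 Mbps × 2640 s = 14,964 Mb = 1,870 MB.
Capacity: 500 GB = 4,000,000 Mb; 267.32 items → 267 complete.

267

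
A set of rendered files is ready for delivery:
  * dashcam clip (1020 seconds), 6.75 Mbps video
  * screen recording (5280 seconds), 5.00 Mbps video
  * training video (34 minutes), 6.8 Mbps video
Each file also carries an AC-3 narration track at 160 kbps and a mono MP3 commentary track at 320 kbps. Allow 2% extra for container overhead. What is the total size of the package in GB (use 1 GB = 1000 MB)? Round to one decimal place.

Audio total: 160 + 320 = 480 kbps = 0.480 Mbps.
dashcam clip: 7.230 Mbps × 1020 s × 1.02 = 7522.1 Mb
screen recording: 5.480 Mbps × 5280 s × 1.02 = 29513.1 Mb
training video: 7.280 Mbps × 2040 s × 1.02 = 15148.2 Mb
Total: 52183.4 Mb = 6522.9 MB.
= 6.523 GB.

6.5 GB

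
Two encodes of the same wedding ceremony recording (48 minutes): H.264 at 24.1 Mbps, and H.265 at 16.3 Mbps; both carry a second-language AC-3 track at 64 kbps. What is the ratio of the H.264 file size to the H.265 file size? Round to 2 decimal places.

1.48

48 min = 2880 s
Audio: 64 kbps = 0.064 Mbps.
H.264: 24.164 Mbps × 2880 s = 69592.3 Mb = 8.699 GB.
H.265: 16.364 Mbps × 2880 s = 47128.3 Mb = 5.891 GB.
Ratio: 8.699 / 5.891 = 1.477.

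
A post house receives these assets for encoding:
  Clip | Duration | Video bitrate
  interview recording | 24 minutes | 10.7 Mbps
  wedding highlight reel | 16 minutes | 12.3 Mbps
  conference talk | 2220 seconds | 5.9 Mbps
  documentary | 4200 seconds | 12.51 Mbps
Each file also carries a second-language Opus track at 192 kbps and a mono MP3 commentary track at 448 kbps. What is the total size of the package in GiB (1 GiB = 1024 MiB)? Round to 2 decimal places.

Audio total: 192 + 448 = 640 kbps = 0.640 Mbps.
interview recording: 11.340 Mbps × 1440 s = 16329.6 Mb
wedding highlight reel: 12.940 Mbps × 960 s = 12422.4 Mb
conference talk: 6.540 Mbps × 2220 s = 14518.8 Mb
documentary: 13.150 Mbps × 4200 s = 55230.0 Mb
Total: 98500.8 Mb = 12312.6 MB.
= 11.47 GiB.

11.47 GiB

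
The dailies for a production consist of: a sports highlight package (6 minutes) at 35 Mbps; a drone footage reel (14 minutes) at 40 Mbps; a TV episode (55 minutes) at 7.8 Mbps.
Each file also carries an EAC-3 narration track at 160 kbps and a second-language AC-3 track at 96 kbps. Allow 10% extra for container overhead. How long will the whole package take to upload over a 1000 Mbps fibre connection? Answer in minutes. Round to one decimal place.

Audio total: 160 + 96 = 256 kbps = 0.256 Mbps.
sports highlight package: 35.256 Mbps × 360 s × 1.10 = 13961.4 Mb
drone footage reel: 40.256 Mbps × 840 s × 1.10 = 37196.5 Mb
TV episode: 8.056 Mbps × 3300 s × 1.10 = 29243.3 Mb
Total: 80401.2 Mb = 10050.1 MB.
At 1000 Mbps: 80401.2 / 1000 = 80 s ≈ 1.34 minutes.

1.3 minutes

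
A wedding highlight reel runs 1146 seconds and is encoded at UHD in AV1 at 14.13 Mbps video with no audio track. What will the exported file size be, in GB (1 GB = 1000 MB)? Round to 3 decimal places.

Total bitrate: 14.13 Mbps.
Stream data: 14.130 Mbps × 1146 s = 16193.0 Mb.
16,193 Mb ÷ 8 = 2,024 MB → 2.024 GB.

2.024 GB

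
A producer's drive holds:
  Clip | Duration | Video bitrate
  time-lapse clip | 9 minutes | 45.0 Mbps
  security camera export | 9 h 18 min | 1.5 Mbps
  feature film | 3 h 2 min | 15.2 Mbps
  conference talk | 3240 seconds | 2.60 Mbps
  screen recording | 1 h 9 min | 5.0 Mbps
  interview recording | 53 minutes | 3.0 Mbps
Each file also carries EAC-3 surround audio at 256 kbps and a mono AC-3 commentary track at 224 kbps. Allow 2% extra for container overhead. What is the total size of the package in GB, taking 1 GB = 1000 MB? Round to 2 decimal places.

Audio total: 256 + 224 = 480 kbps = 0.480 Mbps.
time-lapse clip: 45.480 Mbps × 540 s × 1.02 = 25050.4 Mb
security camera export: 1.980 Mbps × 33480 s × 1.02 = 67616.2 Mb
feature film: 15.680 Mbps × 10920 s × 1.02 = 174650.1 Mb
conference talk: 3.080 Mbps × 3240 s × 1.02 = 10178.8 Mb
screen recording: 5.480 Mbps × 4140 s × 1.02 = 23140.9 Mb
interview recording: 3.480 Mbps × 3180 s × 1.02 = 11287.7 Mb
Total: 311924.2 Mb = 38990.5 MB.
= 38.99 GB.

38.99 GB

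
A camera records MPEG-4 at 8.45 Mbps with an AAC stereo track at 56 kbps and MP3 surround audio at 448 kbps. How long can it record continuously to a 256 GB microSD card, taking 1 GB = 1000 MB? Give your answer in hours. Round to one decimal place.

Audio total: 56 + 448 = 504 kbps = 0.504 Mbps.
Total bitrate: 8.45 + 0.504 = 8.954 Mbps.
Capacity: 256 GB = 2,048,000 Mb.
Recording time: 2,048,000 / 8.954 = 228,725 s ≈ 63.5 hours.

63.5 hours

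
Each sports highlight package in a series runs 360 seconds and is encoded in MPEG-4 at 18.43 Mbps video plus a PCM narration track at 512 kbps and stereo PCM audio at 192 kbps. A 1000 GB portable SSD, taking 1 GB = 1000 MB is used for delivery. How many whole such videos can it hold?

1161

Audio total: 512 + 192 = 704 kbps = 0.704 Mbps.
Total bitrate: 19.134 Mbps.
Per item: 19.134 Mbps × 360 s = 6,888 Mb = 861.0 MB.
Capacity: 1000 GB = 8,000,000 Mb; 1161.40 items → 1161 complete.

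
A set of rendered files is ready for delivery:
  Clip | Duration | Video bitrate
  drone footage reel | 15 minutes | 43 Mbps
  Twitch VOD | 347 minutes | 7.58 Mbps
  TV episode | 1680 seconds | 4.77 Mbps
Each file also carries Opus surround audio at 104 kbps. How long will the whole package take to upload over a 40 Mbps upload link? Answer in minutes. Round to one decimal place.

86.2 minutes

Audio: 104 kbps = 0.104 Mbps.
drone footage reel: 43.104 Mbps × 900 s = 38793.6 Mb
Twitch VOD: 7.684 Mbps × 20820 s = 159980.9 Mb
TV episode: 4.874 Mbps × 1680 s = 8188.3 Mb
Total: 206962.8 Mb = 25870.3 MB.
At 40 Mbps: 206962.8 / 40 = 5174 s ≈ 86.2 minutes.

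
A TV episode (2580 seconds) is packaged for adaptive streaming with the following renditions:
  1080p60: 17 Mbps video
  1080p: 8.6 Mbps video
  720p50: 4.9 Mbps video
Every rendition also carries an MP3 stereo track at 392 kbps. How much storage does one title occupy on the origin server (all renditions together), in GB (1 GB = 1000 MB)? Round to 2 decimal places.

Audio: 392 kbps = 0.392 Mbps.
Sum of rendition bitrates: (17+0.392) + (8.6+0.392) + (4.9+0.392) = 31.676 Mbps.
× 2580 s = 81,724 Mb = 10,216 MB = 10.22 GB.

10.22 GB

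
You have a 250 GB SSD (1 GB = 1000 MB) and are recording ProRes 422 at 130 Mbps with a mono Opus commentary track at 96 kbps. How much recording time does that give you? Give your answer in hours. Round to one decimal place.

Audio: 96 kbps = 0.096 Mbps.
Total bitrate: 130 + 0.096 = 130.096 Mbps.
Capacity: 250 GB = 2,000,000 Mb.
Recording time: 2,000,000 / 130.096 = 15,373 s ≈ 4.27 hours.

4.3 hours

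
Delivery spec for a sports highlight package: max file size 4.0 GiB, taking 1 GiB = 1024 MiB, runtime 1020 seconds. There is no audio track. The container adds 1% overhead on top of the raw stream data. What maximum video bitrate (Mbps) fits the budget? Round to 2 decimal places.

33.35 Mbps

Budget: 4.0 GiB = 34359.7 Mb.
Stream payload after overhead: 34359.7 / 1.01 = 34019.5 Mb.
Total bitrate budget: 34019.5 Mb / 1020 s = 33.352 Mbps.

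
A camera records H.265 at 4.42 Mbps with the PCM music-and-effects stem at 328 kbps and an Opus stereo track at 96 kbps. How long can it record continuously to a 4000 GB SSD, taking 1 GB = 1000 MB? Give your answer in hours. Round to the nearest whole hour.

1835 hours

Audio total: 328 + 96 = 424 kbps = 0.424 Mbps.
Total bitrate: 4.42 + 0.424 = 4.844 Mbps.
Capacity: 4000 GB = 32,000,000 Mb.
Recording time: 32,000,000 / 4.844 = 6,606,111 s ≈ 1,835 hours.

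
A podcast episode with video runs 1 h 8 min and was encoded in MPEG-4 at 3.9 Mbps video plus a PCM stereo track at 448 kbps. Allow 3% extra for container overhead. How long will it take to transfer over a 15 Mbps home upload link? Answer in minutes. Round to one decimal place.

1 h 8 min = 68 min = 4080 s
Audio: 448 kbps = 0.448 Mbps.
Total bitrate: 4.348 Mbps.
File: 4.348 Mbps × 4080 s = 17739.8 Mb.
With 3% container overhead: ×1.03. → 18272.0 Mb.
At 15 Mbps: 18272.0 / 15 = 1218.1 s ≈ 20.3 minutes.

20.3 minutes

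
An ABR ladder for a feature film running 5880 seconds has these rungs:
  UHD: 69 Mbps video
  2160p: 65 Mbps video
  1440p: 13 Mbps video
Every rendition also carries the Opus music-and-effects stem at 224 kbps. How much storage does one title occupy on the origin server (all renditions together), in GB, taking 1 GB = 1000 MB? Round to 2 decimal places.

108.54 GB

Audio: 224 kbps = 0.224 Mbps.
Sum of rendition bitrates: (69+0.224) + (65+0.224) + (13+0.224) = 147.672 Mbps.
× 5880 s = 868,311 Mb = 108,539 MB = 108.5 GB.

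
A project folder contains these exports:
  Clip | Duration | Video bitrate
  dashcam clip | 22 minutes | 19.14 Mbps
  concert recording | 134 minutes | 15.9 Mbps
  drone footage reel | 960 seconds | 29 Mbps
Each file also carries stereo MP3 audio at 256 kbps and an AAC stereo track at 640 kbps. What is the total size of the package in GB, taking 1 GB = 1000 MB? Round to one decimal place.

23.8 GB

Audio total: 256 + 640 = 896 kbps = 0.896 Mbps.
dashcam clip: 20.036 Mbps × 1320 s = 26447.5 Mb
concert recording: 16.796 Mbps × 8040 s = 135039.8 Mb
drone footage reel: 29.896 Mbps × 960 s = 28700.2 Mb
Total: 190187.5 Mb = 23773.4 MB.
= 23.77 GB.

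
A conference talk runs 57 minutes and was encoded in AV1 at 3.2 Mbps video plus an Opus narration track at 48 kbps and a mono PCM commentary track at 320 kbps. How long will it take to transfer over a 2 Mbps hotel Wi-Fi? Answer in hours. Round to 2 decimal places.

57 min = 3420 s
Audio total: 48 + 320 = 368 kbps = 0.368 Mbps.
Total bitrate: 3.568 Mbps.
File: 3.568 Mbps × 3420 s = 12202.6 Mb.
At 2 Mbps: 12202.6 / 2 = 6101.3 s ≈ 1.69 hours.

1.69 hours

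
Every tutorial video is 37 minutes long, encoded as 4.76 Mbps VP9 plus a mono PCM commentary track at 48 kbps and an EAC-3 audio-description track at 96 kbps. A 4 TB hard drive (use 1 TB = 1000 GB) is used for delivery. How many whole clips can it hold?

37 min = 2220 s
Audio total: 48 + 96 = 144 kbps = 0.144 Mbps.
Total bitrate: 4.904 Mbps.
Per item: 4.904 Mbps × 2220 s = 10,887 Mb = 1,361 MB.
Capacity: 4 TB = 32,000,000 Mb; 2939.32 items → 2939 complete.

2939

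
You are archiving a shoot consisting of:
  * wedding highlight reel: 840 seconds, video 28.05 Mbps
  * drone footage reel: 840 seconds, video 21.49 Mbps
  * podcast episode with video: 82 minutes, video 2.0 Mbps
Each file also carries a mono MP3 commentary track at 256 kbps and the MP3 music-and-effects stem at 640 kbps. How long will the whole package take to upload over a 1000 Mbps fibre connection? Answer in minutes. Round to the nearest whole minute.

Audio total: 256 + 640 = 896 kbps = 0.896 Mbps.
wedding highlight reel: 28.946 Mbps × 840 s = 24314.6 Mb
drone footage reel: 22.386 Mbps × 840 s = 18804.2 Mb
podcast episode with video: 2.896 Mbps × 4920 s = 14248.3 Mb
Total: 57367.2 Mb = 7170.9 MB.
At 1000 Mbps: 57367.2 / 1000 = 57 s ≈ 0.956 minutes.

1 minutes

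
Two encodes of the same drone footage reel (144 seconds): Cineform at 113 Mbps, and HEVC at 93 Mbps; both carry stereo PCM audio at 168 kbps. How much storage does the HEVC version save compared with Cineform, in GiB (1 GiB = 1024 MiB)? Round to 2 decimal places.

0.34 GiB

Audio: 168 kbps = 0.168 Mbps.
Cineform: 113.168 Mbps × 144 s = 16296.2 Mb = 1.897 GiB.
HEVC: 93.168 Mbps × 144 s = 13416.2 Mb = 1.562 GiB.
Saving: 1.897 − 1.562 = 0.335 GiB.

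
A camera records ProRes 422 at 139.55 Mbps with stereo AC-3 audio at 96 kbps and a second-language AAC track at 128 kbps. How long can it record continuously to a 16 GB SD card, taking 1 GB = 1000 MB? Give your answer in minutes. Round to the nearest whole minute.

Audio total: 96 + 128 = 224 kbps = 0.224 Mbps.
Total bitrate: 139.55 + 0.224 = 139.774 Mbps.
Capacity: 16 GB = 128,000 Mb.
Recording time: 128,000 / 139.774 = 915.8 s ≈ 15.3 minutes.

15 minutes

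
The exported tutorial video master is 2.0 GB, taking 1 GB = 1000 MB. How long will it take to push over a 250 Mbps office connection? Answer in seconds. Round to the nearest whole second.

64 seconds

File: 2.0 GB = 16000.0 Mb.
At 250 Mbps: 16000.0 / 250 = 64.0 s ≈ 64 seconds.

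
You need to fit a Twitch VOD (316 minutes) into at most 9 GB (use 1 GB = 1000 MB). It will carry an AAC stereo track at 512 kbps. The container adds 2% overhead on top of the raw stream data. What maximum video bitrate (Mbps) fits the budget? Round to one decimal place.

Budget: 9 GB = 72000.0 Mb.
Stream payload after overhead: 72000.0 / 1.02 = 70588.2 Mb.
316 min = 18960 s
Total bitrate budget: 70588.2 Mb / 18960 s = 3.723 Mbps.
Audio: 512 kbps = 0.512 Mbps.
Video: 3.723 − 0.512 = 3.211 Mbps.

3.2 Mbps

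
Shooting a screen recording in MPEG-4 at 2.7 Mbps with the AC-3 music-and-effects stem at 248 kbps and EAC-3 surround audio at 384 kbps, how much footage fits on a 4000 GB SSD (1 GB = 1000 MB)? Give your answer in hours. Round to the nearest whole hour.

Audio total: 248 + 384 = 632 kbps = 0.632 Mbps.
Total bitrate: 2.7 + 0.632 = 3.332 Mbps.
Capacity: 4000 GB = 32,000,000 Mb.
Recording time: 32,000,000 / 3.332 = 9,603,842 s ≈ 2,668 hours.

2668 hours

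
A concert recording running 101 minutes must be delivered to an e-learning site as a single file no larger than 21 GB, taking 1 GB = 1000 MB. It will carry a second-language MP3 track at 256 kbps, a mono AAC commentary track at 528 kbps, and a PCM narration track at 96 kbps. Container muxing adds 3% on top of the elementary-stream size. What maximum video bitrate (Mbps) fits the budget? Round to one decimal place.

Budget: 21 GB = 168000.0 Mb.
Stream payload after overhead: 168000.0 / 1.03 = 163106.8 Mb.
101 min = 6060 s
Total bitrate budget: 163106.8 Mb / 6060 s = 26.915 Mbps.
Audio total: 256 + 528 + 96 = 880 kbps = 0.880 Mbps.
Video: 26.915 − 0.880 = 26.035 Mbps.

26.0 Mbps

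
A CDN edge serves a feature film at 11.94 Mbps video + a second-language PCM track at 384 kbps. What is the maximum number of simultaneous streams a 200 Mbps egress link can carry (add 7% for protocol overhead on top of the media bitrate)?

Audio: 384 kbps = 0.384 Mbps.
Per-viewer media rate: 12.324 Mbps.
On the wire with 7% overhead: 13.187 Mbps.
200 Mbps = 200.0 Mbps; 200.0 / 13.187 = 15.17 → 15 viewers.

15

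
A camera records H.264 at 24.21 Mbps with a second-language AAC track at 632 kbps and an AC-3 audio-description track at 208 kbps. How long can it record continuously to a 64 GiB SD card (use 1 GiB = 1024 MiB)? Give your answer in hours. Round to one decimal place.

Audio total: 632 + 208 = 840 kbps = 0.840 Mbps.
Total bitrate: 24.21 + 0.840 = 25.050 Mbps.
Capacity: 64 GiB = 549,756 Mb.
Recording time: 549,756 / 25.050 = 21,946 s ≈ 6.10 hours.

6.1 hours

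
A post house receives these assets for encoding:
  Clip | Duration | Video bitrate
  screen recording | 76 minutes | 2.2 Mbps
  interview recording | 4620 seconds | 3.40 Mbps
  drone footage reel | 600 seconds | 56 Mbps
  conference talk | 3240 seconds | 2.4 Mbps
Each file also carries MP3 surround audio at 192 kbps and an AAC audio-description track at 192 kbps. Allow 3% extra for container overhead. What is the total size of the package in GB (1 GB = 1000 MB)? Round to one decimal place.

Audio total: 192 + 192 = 384 kbps = 0.384 Mbps.
screen recording: 2.584 Mbps × 4560 s × 1.03 = 12136.5 Mb
interview recording: 3.784 Mbps × 4620 s × 1.03 = 18006.5 Mb
drone footage reel: 56.384 Mbps × 600 s × 1.03 = 34845.3 Mb
conference talk: 2.784 Mbps × 3240 s × 1.03 = 9290.8 Mb
Total: 74279.2 Mb = 9284.9 MB.
= 9.285 GB.

9.3 GB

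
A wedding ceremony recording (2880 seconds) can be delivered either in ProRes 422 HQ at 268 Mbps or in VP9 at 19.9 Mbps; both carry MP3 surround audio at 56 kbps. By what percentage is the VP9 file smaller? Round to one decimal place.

92.6%

Audio: 56 kbps = 0.056 Mbps.
ProRes 422 HQ: 268.056 Mbps × 2880 s = 772001.3 Mb = 89.873 GiB.
VP9: 19.956 Mbps × 2880 s = 57473.3 Mb = 6.691 GiB.
Reduction: (1 − 6.691/89.873) × 100 = 92.56%.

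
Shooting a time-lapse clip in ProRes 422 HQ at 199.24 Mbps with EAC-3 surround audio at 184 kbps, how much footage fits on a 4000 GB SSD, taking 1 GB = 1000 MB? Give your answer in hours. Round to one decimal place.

44.6 hours

Audio: 184 kbps = 0.184 Mbps.
Total bitrate: 199.24 + 0.184 = 199.424 Mbps.
Capacity: 4000 GB = 32,000,000 Mb.
Recording time: 32,000,000 / 199.424 = 160,462 s ≈ 44.6 hours.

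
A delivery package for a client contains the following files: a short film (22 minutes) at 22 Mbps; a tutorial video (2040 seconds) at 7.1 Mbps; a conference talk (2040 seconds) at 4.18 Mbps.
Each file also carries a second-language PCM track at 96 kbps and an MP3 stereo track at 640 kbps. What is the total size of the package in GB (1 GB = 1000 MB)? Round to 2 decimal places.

7.00 GB

Audio total: 96 + 640 = 736 kbps = 0.736 Mbps.
short film: 22.736 Mbps × 1320 s = 30011.5 Mb
tutorial video: 7.836 Mbps × 2040 s = 15985.4 Mb
conference talk: 4.916 Mbps × 2040 s = 10028.6 Mb
Total: 56025.6 Mb = 7003.2 MB.
= 7.003 GB.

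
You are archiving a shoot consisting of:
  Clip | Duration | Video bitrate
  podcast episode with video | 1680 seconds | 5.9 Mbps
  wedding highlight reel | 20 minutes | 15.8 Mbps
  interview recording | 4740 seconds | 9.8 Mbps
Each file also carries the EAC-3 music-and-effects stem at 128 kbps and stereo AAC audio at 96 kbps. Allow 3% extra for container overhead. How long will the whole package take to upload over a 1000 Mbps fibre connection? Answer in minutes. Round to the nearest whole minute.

Audio total: 128 + 96 = 224 kbps = 0.224 Mbps.
podcast episode with video: 6.124 Mbps × 1680 s × 1.03 = 10597.0 Mb
wedding highlight reel: 16.024 Mbps × 1200 s × 1.03 = 19805.7 Mb
interview recording: 10.024 Mbps × 4740 s × 1.03 = 48939.2 Mb
Total: 79341.8 Mb = 9917.7 MB.
At 1000 Mbps: 79341.8 / 1000 = 79 s ≈ 1.32 minutes.

1 minutes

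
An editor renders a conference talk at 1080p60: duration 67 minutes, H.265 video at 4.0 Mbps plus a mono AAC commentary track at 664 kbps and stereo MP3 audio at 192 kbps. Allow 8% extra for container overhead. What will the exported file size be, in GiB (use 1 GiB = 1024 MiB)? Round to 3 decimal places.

67 min = 4020 s
Audio total: 664 + 192 = 856 kbps = 0.856 Mbps.
Total bitrate: 4.0 + 0.856 = 4.856 Mbps.
Stream data: 4.856 Mbps × 4020 s = 19521.1 Mb.
With 8% container overhead: ×1.08.
21,083 Mb = 2,635,351,200 bytes ÷ 1,073,741,824 = 2.454 GiB.

2.454 GiB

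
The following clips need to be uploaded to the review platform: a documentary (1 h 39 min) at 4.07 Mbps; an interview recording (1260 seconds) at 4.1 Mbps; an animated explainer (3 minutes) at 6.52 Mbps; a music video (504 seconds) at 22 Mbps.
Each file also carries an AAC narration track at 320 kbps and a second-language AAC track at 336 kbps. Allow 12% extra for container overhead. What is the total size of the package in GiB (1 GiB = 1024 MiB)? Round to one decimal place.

6.1 GiB

Audio total: 320 + 336 = 656 kbps = 0.656 Mbps.
documentary: 4.726 Mbps × 5940 s × 1.12 = 31441.1 Mb
interview recording: 4.756 Mbps × 1260 s × 1.12 = 6711.7 Mb
animated explainer: 7.176 Mbps × 180 s × 1.12 = 1446.7 Mb
music video: 22.656 Mbps × 504 s × 1.12 = 12788.9 Mb
Total: 52388.3 Mb = 6548.5 MB.
= 6.099 GiB.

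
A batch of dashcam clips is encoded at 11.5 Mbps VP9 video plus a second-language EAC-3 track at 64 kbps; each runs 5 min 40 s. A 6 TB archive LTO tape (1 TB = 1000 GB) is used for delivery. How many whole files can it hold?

5 min 40 s = 340 s
Audio: 64 kbps = 0.064 Mbps.
Total bitrate: 11.564 Mbps.
Per item: 11.564 Mbps × 340 s = 3,932 Mb = 491.5 MB.
Capacity: 6 TB = 48,000,000 Mb; 12208.27 items → 12208 complete.

12208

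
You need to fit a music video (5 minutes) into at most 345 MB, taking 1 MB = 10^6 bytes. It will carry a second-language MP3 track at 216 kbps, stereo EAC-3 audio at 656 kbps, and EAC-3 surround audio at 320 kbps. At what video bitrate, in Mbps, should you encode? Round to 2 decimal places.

8.01 Mbps

Budget: 345 MB = 2760.0 Mb.
5 min = 300 s
Total bitrate budget: 2760.0 Mb / 300 s = 9.200 Mbps.
Audio total: 216 + 656 + 320 = 1192 kbps = 1.192 Mbps.
Video: 9.200 − 1.192 = 8.008 Mbps.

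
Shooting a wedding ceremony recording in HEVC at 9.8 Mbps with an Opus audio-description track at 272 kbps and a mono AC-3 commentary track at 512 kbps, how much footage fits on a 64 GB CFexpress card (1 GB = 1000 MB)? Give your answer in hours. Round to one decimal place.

Audio total: 272 + 512 = 784 kbps = 0.784 Mbps.
Total bitrate: 9.8 + 0.784 = 10.584 Mbps.
Capacity: 64 GB = 512,000 Mb.
Recording time: 512,000 / 10.584 = 48,375 s ≈ 13.4 hours.

13.4 hours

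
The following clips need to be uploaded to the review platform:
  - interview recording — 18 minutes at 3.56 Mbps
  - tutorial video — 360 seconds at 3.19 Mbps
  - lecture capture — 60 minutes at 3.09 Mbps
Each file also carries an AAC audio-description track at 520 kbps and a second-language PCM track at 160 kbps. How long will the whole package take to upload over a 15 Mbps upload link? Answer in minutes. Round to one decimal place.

21.7 minutes

Audio total: 520 + 160 = 680 kbps = 0.680 Mbps.
interview recording: 4.240 Mbps × 1080 s = 4579.2 Mb
tutorial video: 3.870 Mbps × 360 s = 1393.2 Mb
lecture capture: 3.770 Mbps × 3600 s = 13572.0 Mb
Total: 19544.4 Mb = 2443.1 MB.
At 15 Mbps: 19544.4 / 15 = 1303 s ≈ 21.7 minutes.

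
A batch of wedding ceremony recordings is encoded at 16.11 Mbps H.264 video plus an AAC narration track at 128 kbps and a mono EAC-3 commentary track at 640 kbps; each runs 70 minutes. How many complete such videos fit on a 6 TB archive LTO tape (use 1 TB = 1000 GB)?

70 min = 4200 s
Audio total: 128 + 640 = 768 kbps = 0.768 Mbps.
Total bitrate: 16.878 Mbps.
Per item: 16.878 Mbps × 4200 s = 70,888 Mb = 8,861 MB.
Capacity: 6 TB = 48,000,000 Mb; 677.13 items → 677 complete.

677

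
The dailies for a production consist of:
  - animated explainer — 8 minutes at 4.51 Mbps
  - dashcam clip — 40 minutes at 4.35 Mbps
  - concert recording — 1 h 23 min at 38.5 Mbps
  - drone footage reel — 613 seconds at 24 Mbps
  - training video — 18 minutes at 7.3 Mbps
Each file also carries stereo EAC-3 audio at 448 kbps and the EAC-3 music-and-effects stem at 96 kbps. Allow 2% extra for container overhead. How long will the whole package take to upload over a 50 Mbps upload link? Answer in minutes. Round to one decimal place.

78.9 minutes

Audio total: 448 + 96 = 544 kbps = 0.544 Mbps.
animated explainer: 5.054 Mbps × 480 s × 1.02 = 2474.4 Mb
dashcam clip: 4.894 Mbps × 2400 s × 1.02 = 11980.5 Mb
concert recording: 39.044 Mbps × 4980 s × 1.02 = 198327.9 Mb
drone footage reel: 24.544 Mbps × 613 s × 1.02 = 15346.4 Mb
training video: 7.844 Mbps × 1080 s × 1.02 = 8641.0 Mb
Total: 236770.2 Mb = 29596.3 MB.
At 50 Mbps: 236770.2 / 50 = 4735 s ≈ 78.9 minutes.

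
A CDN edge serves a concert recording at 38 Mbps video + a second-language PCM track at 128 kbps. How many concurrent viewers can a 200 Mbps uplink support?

5

Audio: 128 kbps = 0.128 Mbps.
Per-viewer media rate: 38.128 Mbps.
200 Mbps = 200.0 Mbps; 200.0 / 38.128 = 5.25 → 5 viewers.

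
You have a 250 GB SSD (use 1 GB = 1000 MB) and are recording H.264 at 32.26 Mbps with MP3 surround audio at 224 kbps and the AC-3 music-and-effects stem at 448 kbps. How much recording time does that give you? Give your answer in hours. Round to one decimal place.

Audio total: 224 + 448 = 672 kbps = 0.672 Mbps.
Total bitrate: 32.26 + 0.672 = 32.932 Mbps.
Capacity: 250 GB = 2,000,000 Mb.
Recording time: 2,000,000 / 32.932 = 60,731 s ≈ 16.9 hours.

16.9 hours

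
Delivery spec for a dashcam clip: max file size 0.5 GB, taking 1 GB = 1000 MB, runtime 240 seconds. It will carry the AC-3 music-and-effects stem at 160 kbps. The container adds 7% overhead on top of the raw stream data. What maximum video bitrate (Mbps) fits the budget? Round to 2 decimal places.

15.42 Mbps

Budget: 0.5 GB = 4000.0 Mb.
Stream payload after overhead: 4000.0 / 1.07 = 3738.3 Mb.
Total bitrate budget: 3738.3 Mb / 240 s = 15.576 Mbps.
Audio: 160 kbps = 0.160 Mbps.
Video: 15.576 − 0.160 = 15.416 Mbps.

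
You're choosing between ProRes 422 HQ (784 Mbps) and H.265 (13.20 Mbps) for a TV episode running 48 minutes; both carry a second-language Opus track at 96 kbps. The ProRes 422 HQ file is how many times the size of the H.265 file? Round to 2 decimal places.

48 min = 2880 s
Audio: 96 kbps = 0.096 Mbps.
ProRes 422 HQ: 784.096 Mbps × 2880 s = 2258196.5 Mb = 282.275 GB.
H.265: 13.296 Mbps × 2880 s = 38292.5 Mb = 4.787 GB.
Ratio: 282.275 / 4.787 = 58.972.

58.97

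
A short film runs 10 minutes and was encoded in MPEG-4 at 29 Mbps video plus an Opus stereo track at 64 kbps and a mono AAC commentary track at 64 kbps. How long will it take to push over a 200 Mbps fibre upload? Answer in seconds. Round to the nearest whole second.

87 seconds

10 min = 600 s
Audio total: 64 + 64 = 128 kbps = 0.128 Mbps.
Total bitrate: 29.128 Mbps.
File: 29.128 Mbps × 600 s = 17476.8 Mb.
At 200 Mbps: 17476.8 / 200 = 87.4 s ≈ 87.4 seconds.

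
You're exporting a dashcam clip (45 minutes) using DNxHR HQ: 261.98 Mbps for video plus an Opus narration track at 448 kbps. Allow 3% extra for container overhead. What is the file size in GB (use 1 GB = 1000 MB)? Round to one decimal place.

91.2 GB

45 min = 2700 s
Audio: 448 kbps = 0.448 Mbps.
Total bitrate: 261.98 + 0.448 = 262.428 Mbps.
Stream data: 262.428 Mbps × 2700 s = 708555.6 Mb.
With 3% container overhead: ×1.03.
729,812 Mb ÷ 8 = 91,227 MB → 91.23 GB.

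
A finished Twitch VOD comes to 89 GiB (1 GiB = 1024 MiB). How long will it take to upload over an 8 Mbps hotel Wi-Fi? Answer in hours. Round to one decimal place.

File: 89 GiB = 764504.2 Mb.
At 8 Mbps: 764504.2 / 8 = 95563.0 s ≈ 26.5 hours.

26.5 hours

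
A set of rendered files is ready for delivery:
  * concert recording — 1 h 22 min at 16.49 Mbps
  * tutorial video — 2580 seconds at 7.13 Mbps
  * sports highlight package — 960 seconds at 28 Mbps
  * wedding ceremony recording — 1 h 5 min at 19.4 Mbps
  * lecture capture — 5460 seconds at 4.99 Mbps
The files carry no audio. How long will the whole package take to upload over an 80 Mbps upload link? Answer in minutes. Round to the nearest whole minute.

concert recording: 16.490 Mbps × 4920 s = 81130.8 Mb
tutorial video: 7.130 Mbps × 2580 s = 18395.4 Mb
sports highlight package: 28.000 Mbps × 960 s = 26880.0 Mb
wedding ceremony recording: 19.400 Mbps × 3900 s = 75660.0 Mb
lecture capture: 4.990 Mbps × 5460 s = 27245.4 Mb
Total: 229311.6 Mb = 28664.0 MB.
At 80 Mbps: 229311.6 / 80 = 2866 s ≈ 47.8 minutes.

48 minutes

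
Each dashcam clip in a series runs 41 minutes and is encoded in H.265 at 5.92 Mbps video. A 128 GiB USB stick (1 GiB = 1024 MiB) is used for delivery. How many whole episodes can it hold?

41 min = 2460 s
Per item: 5.920 Mbps × 2460 s = 14,563 Mb = 1,820 MB.
Capacity: 128 GiB = 1,099,512 Mb; 75.50 items → 75 complete.

75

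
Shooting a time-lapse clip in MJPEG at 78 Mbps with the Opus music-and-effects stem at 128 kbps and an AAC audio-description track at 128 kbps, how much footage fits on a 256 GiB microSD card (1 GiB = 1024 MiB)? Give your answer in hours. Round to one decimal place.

Audio total: 128 + 128 = 256 kbps = 0.256 Mbps.
Total bitrate: 78 + 0.256 = 78.256 Mbps.
Capacity: 256 GiB = 2,199,023 Mb.
Recording time: 2,199,023 / 78.256 = 28,100 s ≈ 7.81 hours.

7.8 hours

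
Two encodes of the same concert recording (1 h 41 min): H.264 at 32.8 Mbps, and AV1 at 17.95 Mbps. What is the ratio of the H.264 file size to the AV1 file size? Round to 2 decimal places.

1.83

1 h 41 min = 101 min = 6060 s
H.264: 32.800 Mbps × 6060 s = 198768.0 Mb = 24.846 GB.
AV1: 17.950 Mbps × 6060 s = 108777.0 Mb = 13.597 GB.
Ratio: 24.846 / 13.597 = 1.827.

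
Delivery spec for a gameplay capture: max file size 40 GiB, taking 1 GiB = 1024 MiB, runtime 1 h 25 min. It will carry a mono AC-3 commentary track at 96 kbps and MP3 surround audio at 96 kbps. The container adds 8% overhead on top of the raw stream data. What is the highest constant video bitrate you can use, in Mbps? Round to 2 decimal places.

62.19 Mbps

Budget: 40 GiB = 343597.4 Mb.
Stream payload after overhead: 343597.4 / 1.08 = 318145.7 Mb.
1 h 25 min = 85 min = 5100 s
Total bitrate budget: 318145.7 Mb / 5100 s = 62.382 Mbps.
Audio total: 96 + 96 = 192 kbps = 0.192 Mbps.
Video: 62.382 − 0.192 = 62.190 Mbps.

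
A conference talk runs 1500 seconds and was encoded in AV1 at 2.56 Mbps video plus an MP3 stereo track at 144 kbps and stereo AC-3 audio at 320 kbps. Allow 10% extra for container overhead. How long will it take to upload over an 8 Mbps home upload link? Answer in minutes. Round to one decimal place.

10.4 minutes

Audio total: 144 + 320 = 464 kbps = 0.464 Mbps.
Total bitrate: 3.024 Mbps.
File: 3.024 Mbps × 1500 s = 4536.0 Mb.
With 10% container overhead: ×1.10. → 4989.6 Mb.
At 8 Mbps: 4989.6 / 8 = 623.7 s ≈ 10.4 minutes.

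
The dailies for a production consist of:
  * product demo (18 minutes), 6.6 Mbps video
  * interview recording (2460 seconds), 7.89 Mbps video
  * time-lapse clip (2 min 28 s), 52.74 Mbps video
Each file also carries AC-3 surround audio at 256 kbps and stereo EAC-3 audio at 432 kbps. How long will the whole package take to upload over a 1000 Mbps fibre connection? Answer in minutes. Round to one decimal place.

0.6 minutes

Audio total: 256 + 432 = 688 kbps = 0.688 Mbps.
product demo: 7.288 Mbps × 1080 s = 7871.0 Mb
interview recording: 8.578 Mbps × 2460 s = 21101.9 Mb
time-lapse clip: 53.428 Mbps × 148 s = 7907.3 Mb
Total: 36880.3 Mb = 4610.0 MB.
At 1000 Mbps: 36880.3 / 1000 = 37 s ≈ 0.615 minutes.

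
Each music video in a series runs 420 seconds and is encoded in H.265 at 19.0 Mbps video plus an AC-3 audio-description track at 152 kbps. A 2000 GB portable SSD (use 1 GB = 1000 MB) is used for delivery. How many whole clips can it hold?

Audio: 152 kbps = 0.152 Mbps.
Total bitrate: 19.152 Mbps.
Per item: 19.152 Mbps × 420 s = 8,044 Mb = 1,005 MB.
Capacity: 2000 GB = 16,000,000 Mb; 1989.10 items → 1989 complete.

1989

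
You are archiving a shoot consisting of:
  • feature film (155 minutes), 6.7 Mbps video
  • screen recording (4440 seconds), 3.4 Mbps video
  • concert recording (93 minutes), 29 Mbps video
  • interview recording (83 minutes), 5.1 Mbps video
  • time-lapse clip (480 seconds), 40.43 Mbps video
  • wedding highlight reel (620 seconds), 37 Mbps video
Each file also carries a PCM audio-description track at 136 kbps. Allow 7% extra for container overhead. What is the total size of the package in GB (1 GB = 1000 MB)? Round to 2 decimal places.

Audio: 136 kbps = 0.136 Mbps.
feature film: 6.836 Mbps × 9300 s × 1.07 = 68025.0 Mb
screen recording: 3.536 Mbps × 4440 s × 1.07 = 16798.8 Mb
concert recording: 29.136 Mbps × 5580 s × 1.07 = 173959.4 Mb
interview recording: 5.236 Mbps × 4980 s × 1.07 = 27900.5 Mb
time-lapse clip: 40.566 Mbps × 480 s × 1.07 = 20834.7 Mb
wedding highlight reel: 37.136 Mbps × 620 s × 1.07 = 24636.0 Mb
Total: 332154.5 Mb = 41519.3 MB.
= 41.52 GB.

41.52 GB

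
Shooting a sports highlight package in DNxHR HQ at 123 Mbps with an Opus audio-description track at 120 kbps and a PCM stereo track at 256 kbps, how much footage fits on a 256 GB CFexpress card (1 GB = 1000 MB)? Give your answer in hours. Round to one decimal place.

4.6 hours

Audio total: 120 + 256 = 376 kbps = 0.376 Mbps.
Total bitrate: 123 + 0.376 = 123.376 Mbps.
Capacity: 256 GB = 2,048,000 Mb.
Recording time: 2,048,000 / 123.376 = 16,600 s ≈ 4.61 hours.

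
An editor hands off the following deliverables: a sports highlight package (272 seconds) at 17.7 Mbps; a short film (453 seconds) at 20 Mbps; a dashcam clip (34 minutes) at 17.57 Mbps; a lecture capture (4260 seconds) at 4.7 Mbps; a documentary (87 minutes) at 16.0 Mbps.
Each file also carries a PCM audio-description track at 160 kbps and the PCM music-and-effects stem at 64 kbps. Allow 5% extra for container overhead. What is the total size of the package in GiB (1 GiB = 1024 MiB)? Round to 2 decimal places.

19.07 GiB

Audio total: 160 + 64 = 224 kbps = 0.224 Mbps.
sports highlight package: 17.924 Mbps × 272 s × 1.05 = 5119.1 Mb
short film: 20.224 Mbps × 453 s × 1.05 = 9619.5 Mb
dashcam clip: 17.794 Mbps × 2040 s × 1.05 = 38114.7 Mb
lecture capture: 4.924 Mbps × 4260 s × 1.05 = 22025.1 Mb
documentary: 16.224 Mbps × 5220 s × 1.05 = 88923.7 Mb
Total: 163802.2 Mb = 20475.3 MB.
= 19.07 GiB.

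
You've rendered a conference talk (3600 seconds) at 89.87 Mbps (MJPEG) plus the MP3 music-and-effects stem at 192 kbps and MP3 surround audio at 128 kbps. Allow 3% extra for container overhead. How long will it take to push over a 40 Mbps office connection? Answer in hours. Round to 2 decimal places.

2.32 hours

Audio total: 192 + 128 = 320 kbps = 0.320 Mbps.
Total bitrate: 90.190 Mbps.
File: 90.190 Mbps × 3600 s = 324684.0 Mb.
With 3% container overhead: ×1.03. → 334424.5 Mb.
At 40 Mbps: 334424.5 / 40 = 8360.6 s ≈ 2.32 hours.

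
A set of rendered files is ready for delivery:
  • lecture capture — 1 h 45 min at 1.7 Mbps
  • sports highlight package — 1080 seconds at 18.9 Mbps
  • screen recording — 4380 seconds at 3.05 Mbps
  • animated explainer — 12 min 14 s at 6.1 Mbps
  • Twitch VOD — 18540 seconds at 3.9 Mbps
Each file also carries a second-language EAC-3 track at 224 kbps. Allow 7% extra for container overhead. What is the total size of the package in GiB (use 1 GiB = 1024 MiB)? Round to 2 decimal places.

Audio: 224 kbps = 0.224 Mbps.
lecture capture: 1.924 Mbps × 6300 s × 1.07 = 12969.7 Mb
sports highlight package: 19.124 Mbps × 1080 s × 1.07 = 22099.7 Mb
screen recording: 3.274 Mbps × 4380 s × 1.07 = 15343.9 Mb
animated explainer: 6.324 Mbps × 734 s × 1.07 = 4966.7 Mb
Twitch VOD: 4.124 Mbps × 18540 s × 1.07 = 81811.1 Mb
Total: 137191.1 Mb = 17148.9 MB.
= 15.97 GiB.

15.97 GiB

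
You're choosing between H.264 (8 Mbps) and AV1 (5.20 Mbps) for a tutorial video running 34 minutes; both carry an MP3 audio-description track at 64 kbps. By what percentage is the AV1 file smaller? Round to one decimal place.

34.7%

34 min = 2040 s
Audio: 64 kbps = 0.064 Mbps.
H.264: 8.064 Mbps × 2040 s = 16450.6 Mb = 2.056 GB.
AV1: 5.264 Mbps × 2040 s = 10738.6 Mb = 1.342 GB.
Reduction: (1 − 1.342/2.056) × 100 = 34.72%.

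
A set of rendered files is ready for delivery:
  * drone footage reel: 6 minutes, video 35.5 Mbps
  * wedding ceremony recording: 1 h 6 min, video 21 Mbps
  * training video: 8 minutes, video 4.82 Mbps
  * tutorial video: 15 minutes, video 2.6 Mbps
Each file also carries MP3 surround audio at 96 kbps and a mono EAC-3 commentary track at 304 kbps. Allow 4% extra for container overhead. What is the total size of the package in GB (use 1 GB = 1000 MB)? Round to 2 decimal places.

Audio total: 96 + 304 = 400 kbps = 0.400 Mbps.
drone footage reel: 35.900 Mbps × 360 s × 1.04 = 13441.0 Mb
wedding ceremony recording: 21.400 Mbps × 3960 s × 1.04 = 88133.8 Mb
training video: 5.220 Mbps × 480 s × 1.04 = 2605.8 Mb
tutorial video: 3.000 Mbps × 900 s × 1.04 = 2808.0 Mb
Total: 106988.5 Mb = 13373.6 MB.
= 13.37 GB.

13.37 GB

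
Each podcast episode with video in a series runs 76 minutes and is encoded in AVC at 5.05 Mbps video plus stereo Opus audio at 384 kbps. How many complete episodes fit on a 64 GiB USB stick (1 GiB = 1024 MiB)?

22

76 min = 4560 s
Audio: 384 kbps = 0.384 Mbps.
Total bitrate: 5.434 Mbps.
Per item: 5.434 Mbps × 4560 s = 24,779 Mb = 3,097 MB.
Capacity: 64 GiB = 549,756 Mb; 22.19 items → 22 complete.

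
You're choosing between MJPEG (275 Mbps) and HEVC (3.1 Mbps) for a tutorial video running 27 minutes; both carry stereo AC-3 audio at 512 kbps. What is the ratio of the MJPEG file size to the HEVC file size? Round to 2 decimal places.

76.28

27 min = 1620 s
Audio: 512 kbps = 0.512 Mbps.
MJPEG: 275.512 Mbps × 1620 s = 446329.4 Mb = 55.791 GB.
HEVC: 3.612 Mbps × 1620 s = 5851.4 Mb = 0.731 GB.
Ratio: 55.791 / 0.731 = 76.277.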